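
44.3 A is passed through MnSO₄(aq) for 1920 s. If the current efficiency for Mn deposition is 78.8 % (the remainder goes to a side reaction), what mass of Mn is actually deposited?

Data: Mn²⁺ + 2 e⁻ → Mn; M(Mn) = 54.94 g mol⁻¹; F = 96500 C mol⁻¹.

19.1 g

Q = I·t = 44.30 × 1920.0 = 85060 C.
n(e⁻) = 85060/96500 = 0.8814 mol; theoretically n(Mn) = 0.8814/2 = 0.4407 mol, m_theo = 24.21 g.
At 78.8 % efficiency, m_actual = 0.788 × 24.21 = 19.1 g.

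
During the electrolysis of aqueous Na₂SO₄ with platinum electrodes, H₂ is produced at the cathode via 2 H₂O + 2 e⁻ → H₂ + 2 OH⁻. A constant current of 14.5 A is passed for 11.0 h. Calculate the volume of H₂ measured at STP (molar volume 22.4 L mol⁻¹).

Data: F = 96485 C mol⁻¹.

66.7 L

Q = I·t = 14.50 A × 39600 s = 574200 C.
n(e⁻) = Q/F = 574200 / 96485 = 5.951 mol.
2 electrons are transferred per H₂ molecule, so n(H₂) = 5.951 / 2 = 2.976 mol.
V = n × V_m = 2.976 × 22.4 = 66.7 L.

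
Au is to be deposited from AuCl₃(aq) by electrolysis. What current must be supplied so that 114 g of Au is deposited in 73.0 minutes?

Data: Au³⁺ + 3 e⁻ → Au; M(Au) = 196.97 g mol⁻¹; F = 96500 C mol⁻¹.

38.3 A

n(Au) = 114 / 196.97 = 0.5788 mol.
n(e⁻) = 3 × 0.5788 = 1.736 mol.
Q = n(e⁻)·F = 1.736 × 96500 = 167600 C.
I = Q/t = 167600 / 4380.0 s = 38.3 A.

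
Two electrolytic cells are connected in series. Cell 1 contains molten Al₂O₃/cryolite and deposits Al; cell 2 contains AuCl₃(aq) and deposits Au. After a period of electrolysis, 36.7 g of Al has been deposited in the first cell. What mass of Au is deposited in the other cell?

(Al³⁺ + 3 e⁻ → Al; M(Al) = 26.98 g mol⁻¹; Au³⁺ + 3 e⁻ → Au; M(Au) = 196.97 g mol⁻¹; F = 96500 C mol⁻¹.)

n(Al) = 36.7 / 26.98 = 1.360 mol.
Since Al³⁺ + 3 e⁻ → Al, n(e⁻) passed = 3 × 1.360 = 4.081 mol.
Cells in series carry the same charge, so the same 4.081 mol of electrons passes through cell 2.
Au³⁺ + 3 e⁻ → Au, so n(Au) = 4.081 / 3 = 1.360 mol.
m(Au) = 1.360 × 196.97 = 268 g.

268 g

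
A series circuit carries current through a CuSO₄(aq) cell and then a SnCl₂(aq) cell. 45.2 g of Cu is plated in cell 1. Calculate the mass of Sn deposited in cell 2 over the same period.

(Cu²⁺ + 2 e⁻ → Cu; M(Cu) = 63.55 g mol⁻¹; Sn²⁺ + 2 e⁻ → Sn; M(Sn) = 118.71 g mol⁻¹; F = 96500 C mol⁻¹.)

84.4 g

n(Cu) = 45.2 / 63.55 = 0.7113 mol.
Since Cu²⁺ + 2 e⁻ → Cu, n(e⁻) passed = 2 × 0.7113 = 1.423 mol.
Cells in series carry the same charge, so the same 1.423 mol of electrons passes through cell 2.
Sn²⁺ + 2 e⁻ → Sn, so n(Sn) = 1.423 / 2 = 0.7113 mol.
m(Sn) = 0.7113 × 118.71 = 84.4 g.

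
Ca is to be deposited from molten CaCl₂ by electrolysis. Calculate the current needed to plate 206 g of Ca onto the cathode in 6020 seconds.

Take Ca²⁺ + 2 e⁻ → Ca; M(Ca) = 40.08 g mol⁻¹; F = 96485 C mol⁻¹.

n(Ca) = 206 / 40.08 = 5.140 mol.
n(e⁻) = 2 × 5.140 = 10.28 mol.
Q = n(e⁻)·F = 10.28 × 96485 = 991800 C.
I = Q/t = 991800 / 6020.0 s = 165 A.

165 A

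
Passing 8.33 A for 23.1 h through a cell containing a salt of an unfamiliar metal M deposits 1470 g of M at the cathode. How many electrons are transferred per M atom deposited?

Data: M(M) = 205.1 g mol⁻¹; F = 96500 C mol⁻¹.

1

Q = I·t = 8.330 A × 83160 s = 692700 C, so n(e⁻) = 692700/96500 = 7.178 mol.
n(M) deposited = 1470 / 205.1 = 7.167 mol.
Electrons per atom = n(e⁻)/n(M) = 7.178 / 7.167 = 1.00 ≈ 1, so the ion is M⁺.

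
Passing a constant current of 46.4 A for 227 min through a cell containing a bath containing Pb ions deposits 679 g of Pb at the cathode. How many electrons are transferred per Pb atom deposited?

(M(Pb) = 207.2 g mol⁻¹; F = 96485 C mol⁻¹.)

2

Q = I·t = 46.40 A × 13620 s = 632000 C, so n(e⁻) = 632000/96485 = 6.550 mol.
n(Pb) deposited = 679 / 207.2 = 3.277 mol.
Electrons per atom = n(e⁻)/n(Pb) = 6.550 / 3.277 = 2.00 ≈ 2, so the ion is Pb²⁺.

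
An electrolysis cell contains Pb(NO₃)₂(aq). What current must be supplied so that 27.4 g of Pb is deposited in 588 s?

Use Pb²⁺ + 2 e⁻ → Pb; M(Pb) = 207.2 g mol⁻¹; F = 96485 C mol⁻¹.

n(Pb) = 27.4 / 207.2 = 0.1322 mol.
n(e⁻) = 2 × 0.1322 = 0.2645 mol.
Q = n(e⁻)·F = 0.2645 × 96485 = 25520 C.
I = Q/t = 25520 / 588.00 s = 43.4 A.

43.4 A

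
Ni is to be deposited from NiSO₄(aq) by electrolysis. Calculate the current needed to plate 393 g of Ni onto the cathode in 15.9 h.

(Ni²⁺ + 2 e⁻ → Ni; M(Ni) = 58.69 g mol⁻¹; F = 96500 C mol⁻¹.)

22.6 A

n(Ni) = 393 / 58.69 = 6.696 mol.
n(e⁻) = 2 × 6.696 = 13.39 mol.
Q = n(e⁻)·F = 13.39 × 96500 = 1292000 C.
I = Q/t = 1292000 / 57240 s = 22.6 A.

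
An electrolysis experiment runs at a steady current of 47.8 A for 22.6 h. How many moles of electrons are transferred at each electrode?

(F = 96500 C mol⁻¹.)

40.3 mol

Q = I·t = 47.80 A × 81360 s = 3889000 C.
n(e⁻) = Q/F = 3889000 / 96500 = 40.3 mol.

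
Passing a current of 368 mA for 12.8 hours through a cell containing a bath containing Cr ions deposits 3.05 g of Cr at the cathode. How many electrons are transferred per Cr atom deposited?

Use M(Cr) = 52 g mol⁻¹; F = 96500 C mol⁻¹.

Q = I·t = 0.3680 A × 46080 s = 16960 C, so n(e⁻) = 16960/96500 = 0.1757 mol.
n(Cr) deposited = 3.05 / 52 = 0.05865 mol.
Electrons per atom = n(e⁻)/n(Cr) = 0.1757 / 0.05865 = 3.00 ≈ 3, so the ion is Cr³⁺.

3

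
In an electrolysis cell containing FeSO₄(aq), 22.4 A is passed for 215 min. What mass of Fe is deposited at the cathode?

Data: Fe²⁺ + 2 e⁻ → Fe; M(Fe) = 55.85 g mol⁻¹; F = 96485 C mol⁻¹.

Q = I·t = 22.40 A × 12900 s = 289000 C.
n(e⁻) = Q/F = 289000 / 96485 = 2.995 mol.
Fe²⁺ + 2 e⁻ → Fe, so n(Fe) = n(e⁻)/2 = 1.497 mol.
m = n·M = 1.497 × 55.85 = 83.6 g.

83.6 g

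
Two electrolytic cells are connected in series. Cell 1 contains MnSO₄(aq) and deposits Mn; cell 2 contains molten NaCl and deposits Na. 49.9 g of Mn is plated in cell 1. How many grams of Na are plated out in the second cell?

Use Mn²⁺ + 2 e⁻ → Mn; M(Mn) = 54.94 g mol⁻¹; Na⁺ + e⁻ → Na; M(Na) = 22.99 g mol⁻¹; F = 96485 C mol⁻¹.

n(Mn) = 49.9 / 54.94 = 0.9083 mol.
Since Mn²⁺ + 2 e⁻ → Mn, n(e⁻) passed = 2 × 0.9083 = 1.817 mol.
Cells in series carry the same charge, so the same 1.817 mol of electrons passes through cell 2.
Na⁺ + e⁻ → Na, so n(Na) = 1.817 / 1 = 1.817 mol.
m(Na) = 1.817 × 22.99 = 41.8 g.

41.8 g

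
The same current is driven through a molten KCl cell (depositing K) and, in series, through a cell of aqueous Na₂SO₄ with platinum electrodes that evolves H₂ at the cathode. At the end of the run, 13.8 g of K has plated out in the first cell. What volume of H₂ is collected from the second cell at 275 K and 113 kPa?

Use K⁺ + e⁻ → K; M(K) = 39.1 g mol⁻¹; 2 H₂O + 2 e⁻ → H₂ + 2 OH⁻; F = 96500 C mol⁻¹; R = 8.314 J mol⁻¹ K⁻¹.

n(K) = 13.8 / 39.1 = 0.3529 mol, so n(e⁻) = 1 × 0.3529 = 0.3529 mol.
The cells are in series, so the same 0.3529 mol of electrons passes through the second cell.
2 H₂O + 2 e⁻ → H₂ + 2 OH⁻ — 2 mol e⁻ per mol H₂, so n(H₂) = 0.3529/2 = 0.1765 mol.
V = nRT/P = (0.1765 × 8.314 × 275) / (113 × 10³) = 0.00357 m³ = 3.57 L.

3.57 L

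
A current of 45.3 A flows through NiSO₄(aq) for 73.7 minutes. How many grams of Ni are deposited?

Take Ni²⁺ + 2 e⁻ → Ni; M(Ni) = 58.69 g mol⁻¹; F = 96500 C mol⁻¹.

60.9 g

Q = I·t = 45.30 A × 4422.0 s = 200300 C.
n(e⁻) = Q/F = 200300 / 96500 = 2.076 mol.
Ni²⁺ + 2 e⁻ → Ni, so n(Ni) = n(e⁻)/2 = 1.038 mol.
m = n·M = 1.038 × 58.69 = 60.9 g.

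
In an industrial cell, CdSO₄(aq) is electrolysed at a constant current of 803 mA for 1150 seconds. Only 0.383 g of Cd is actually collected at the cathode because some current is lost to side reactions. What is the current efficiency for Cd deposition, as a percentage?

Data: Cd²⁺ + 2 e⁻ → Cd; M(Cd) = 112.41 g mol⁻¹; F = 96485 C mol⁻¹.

Q = I·t = 0.8030 × 1150.0 = 923.4 C; n(e⁻) = 923.4/96485 = 0.009571 mol.
Theoretical n(Cd) = n(e⁻)/2 = 0.004785 mol, i.e. m_theo = 0.004785 × 112.41 = 0.5379 g.
Efficiency = m_actual / m_theo = 0.383 / 0.5379 = 71.2 %.

71.2 %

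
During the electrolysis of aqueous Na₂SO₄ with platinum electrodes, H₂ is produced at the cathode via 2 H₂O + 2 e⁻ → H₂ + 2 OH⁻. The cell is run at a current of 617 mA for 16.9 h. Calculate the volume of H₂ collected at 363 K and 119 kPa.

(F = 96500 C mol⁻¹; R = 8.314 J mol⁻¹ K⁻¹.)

Q = I·t = 0.6170 A × 60840 s = 37540 C.
n(e⁻) = Q/F = 37540 / 96500 = 0.3890 mol.
2 electrons are transferred per H₂ molecule, so n(H₂) = 0.3890 / 2 = 0.1945 mol.
V = nRT/P = (0.1945 × 8.314 × 363) / (119 × 10³ Pa) = 0.00493 m³ = 4.93 L.

4.93 L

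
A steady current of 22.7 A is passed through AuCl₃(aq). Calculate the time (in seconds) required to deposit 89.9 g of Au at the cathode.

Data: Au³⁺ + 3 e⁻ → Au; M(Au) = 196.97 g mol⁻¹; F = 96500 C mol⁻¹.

5820 s

n(Au) = m/M = 89.9 / 196.97 = 0.4564 mol.
Each Au atom requires 3 electrons, so n(e⁻) = 3 × 0.4564 = 1.369 mol.
Q = n(e⁻)·F = 1.369 × 96500 = 132100 C.
t = Q/I = 132100 / 22.70 A = 5821 s.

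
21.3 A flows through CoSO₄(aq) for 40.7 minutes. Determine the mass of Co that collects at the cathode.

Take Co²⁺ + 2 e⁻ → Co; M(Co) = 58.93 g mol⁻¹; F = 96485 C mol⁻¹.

Q = I·t = 21.30 A × 2442.0 s = 52010 C.
n(e⁻) = Q/F = 52010 / 96485 = 0.5391 mol.
Co²⁺ + 2 e⁻ → Co, so n(Co) = n(e⁻)/2 = 0.2695 mol.
m = n·M = 0.2695 × 58.93 = 15.9 g.

15.9 g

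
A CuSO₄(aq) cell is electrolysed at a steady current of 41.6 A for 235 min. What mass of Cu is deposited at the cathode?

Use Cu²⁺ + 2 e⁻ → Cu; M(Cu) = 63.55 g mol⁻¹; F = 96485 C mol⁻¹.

193 g

Q = I·t = 41.60 A × 14100 s = 586600 C.
n(e⁻) = Q/F = 586600 / 96485 = 6.079 mol.
Cu²⁺ + 2 e⁻ → Cu, so n(Cu) = n(e⁻)/2 = 3.040 mol.
m = n·M = 3.040 × 63.55 = 193 g.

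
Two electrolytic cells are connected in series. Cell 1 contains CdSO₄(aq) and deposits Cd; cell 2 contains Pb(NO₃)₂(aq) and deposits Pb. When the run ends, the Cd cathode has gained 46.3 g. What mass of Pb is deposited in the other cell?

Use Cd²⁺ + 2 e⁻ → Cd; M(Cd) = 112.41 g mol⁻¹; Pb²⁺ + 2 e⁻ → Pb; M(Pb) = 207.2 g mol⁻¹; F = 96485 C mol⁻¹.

n(Cd) = 46.3 / 112.41 = 0.4119 mol.
Since Cd²⁺ + 2 e⁻ → Cd, n(e⁻) passed = 2 × 0.4119 = 0.8238 mol.
Cells in series carry the same charge, so the same 0.8238 mol of electrons passes through cell 2.
Pb²⁺ + 2 e⁻ → Pb, so n(Pb) = 0.8238 / 2 = 0.4119 mol.
m(Pb) = 0.4119 × 207.2 = 85.3 g.

85.3 g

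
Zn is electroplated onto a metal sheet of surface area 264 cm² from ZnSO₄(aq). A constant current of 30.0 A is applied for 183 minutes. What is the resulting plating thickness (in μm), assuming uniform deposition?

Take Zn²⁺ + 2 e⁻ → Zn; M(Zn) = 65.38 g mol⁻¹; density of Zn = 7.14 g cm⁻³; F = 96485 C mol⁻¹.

Q = I·t = 30.00 × 10980 = 329400 C; n(e⁻) = 3.414 mol.
n(Zn) = n(e⁻)/2 = 1.707 mol, so m = 1.707 × 65.38 = 111.6 g.
Volume = m/ρ = 111.6 / 7.14 = 15.63 cm³.
Thickness = V/A = 15.63 / 264 = 0.0592 cm = 592 μm.

592 μm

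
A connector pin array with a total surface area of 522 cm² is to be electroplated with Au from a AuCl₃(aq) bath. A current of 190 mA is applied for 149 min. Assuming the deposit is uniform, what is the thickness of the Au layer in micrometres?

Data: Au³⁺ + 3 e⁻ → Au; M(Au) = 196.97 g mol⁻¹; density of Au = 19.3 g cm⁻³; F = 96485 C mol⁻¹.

Q = I·t = 0.1900 × 8940.0 = 1699 C; n(e⁻) = 0.01760 mol.
n(Au) = n(e⁻)/3 = 0.005868 mol, so m = 0.005868 × 196.97 = 1.156 g.
Volume = m/ρ = 1.156 / 19.3 = 0.05989 cm³.
Thickness = V/A = 0.05989 / 522 = 1.15 × 10⁻⁴ cm = 1.15 μm.

1.15 μm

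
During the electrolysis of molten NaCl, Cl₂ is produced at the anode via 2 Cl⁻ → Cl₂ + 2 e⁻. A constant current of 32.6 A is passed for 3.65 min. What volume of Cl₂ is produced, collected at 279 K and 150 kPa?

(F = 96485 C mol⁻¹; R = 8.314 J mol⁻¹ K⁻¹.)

Q = I·t = 32.60 A × 219.00 s = 7139 C.
n(e⁻) = Q/F = 7139 / 96485 = 0.07399 mol.
2 electrons are transferred per Cl₂ molecule, so n(Cl₂) = 0.07399 / 2 = 0.03700 mol.
V = nRT/P = (0.03700 × 8.314 × 279) / (150 × 10³ Pa) = 5.72 × 10⁻⁴ m³ = 0.572 L.

0.572 L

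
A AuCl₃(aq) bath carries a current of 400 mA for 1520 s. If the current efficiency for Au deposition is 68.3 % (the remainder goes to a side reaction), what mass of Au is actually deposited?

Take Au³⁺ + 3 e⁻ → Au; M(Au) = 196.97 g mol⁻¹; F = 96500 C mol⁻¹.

0.283 g

Q = I·t = 0.4000 × 1520.0 = 608.0 C.
n(e⁻) = 608.0/96500 = 0.006301 mol; theoretically n(Au) = 0.006301/3 = 0.002100 mol, m_theo = 0.4137 g.
At 68.3 % efficiency, m_actual = 0.683 × 0.4137 = 0.283 g.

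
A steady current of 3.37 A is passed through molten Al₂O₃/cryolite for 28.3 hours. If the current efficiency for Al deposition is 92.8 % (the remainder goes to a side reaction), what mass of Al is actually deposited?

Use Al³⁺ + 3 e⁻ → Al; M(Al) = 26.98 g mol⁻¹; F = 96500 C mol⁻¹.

Q = I·t = 3.370 × 101880 = 343300 C.
n(e⁻) = 343300/96500 = 3.558 mol; theoretically n(Al) = 3.558/3 = 1.186 mol, m_theo = 32.00 g.
At 92.8 % efficiency, m_actual = 0.928 × 32.00 = 29.7 g.

29.7 g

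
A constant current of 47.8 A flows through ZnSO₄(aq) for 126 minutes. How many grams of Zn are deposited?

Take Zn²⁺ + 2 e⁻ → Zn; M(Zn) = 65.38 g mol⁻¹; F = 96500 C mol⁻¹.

Q = I·t = 47.80 A × 7560.0 s = 361400 C.
n(e⁻) = Q/F = 361400 / 96500 = 3.745 mol.
Zn²⁺ + 2 e⁻ → Zn, so n(Zn) = n(e⁻)/2 = 1.872 mol.
m = n·M = 1.872 × 65.38 = 122 g.

122 g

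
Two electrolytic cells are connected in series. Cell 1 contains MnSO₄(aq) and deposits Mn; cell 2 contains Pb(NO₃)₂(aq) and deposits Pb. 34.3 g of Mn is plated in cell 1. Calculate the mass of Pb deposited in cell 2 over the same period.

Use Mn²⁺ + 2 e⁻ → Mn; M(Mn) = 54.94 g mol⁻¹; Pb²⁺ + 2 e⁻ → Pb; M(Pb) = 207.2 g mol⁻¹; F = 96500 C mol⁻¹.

129 g

n(Mn) = 34.3 / 54.94 = 0.6243 mol.
Since Mn²⁺ + 2 e⁻ → Mn, n(e⁻) passed = 2 × 0.6243 = 1.249 mol.
Cells in series carry the same charge, so the same 1.249 mol of electrons passes through cell 2.
Pb²⁺ + 2 e⁻ → Pb, so n(Pb) = 1.249 / 2 = 0.6243 mol.
m(Pb) = 0.6243 × 207.2 = 129 g.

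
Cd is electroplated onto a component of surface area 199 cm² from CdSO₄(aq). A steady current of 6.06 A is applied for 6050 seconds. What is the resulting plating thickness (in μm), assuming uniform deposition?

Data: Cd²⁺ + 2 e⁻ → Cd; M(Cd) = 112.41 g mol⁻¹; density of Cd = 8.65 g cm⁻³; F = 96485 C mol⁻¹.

124 μm

Q = I·t = 6.060 × 6050.0 = 36660 C; n(e⁻) = 0.3800 mol.
n(Cd) = n(e⁻)/2 = 0.1900 mol, so m = 0.1900 × 112.41 = 21.36 g.
Volume = m/ρ = 21.36 / 8.65 = 2.469 cm³.
Thickness = V/A = 2.469 / 199 = 0.0124 cm = 124 μm.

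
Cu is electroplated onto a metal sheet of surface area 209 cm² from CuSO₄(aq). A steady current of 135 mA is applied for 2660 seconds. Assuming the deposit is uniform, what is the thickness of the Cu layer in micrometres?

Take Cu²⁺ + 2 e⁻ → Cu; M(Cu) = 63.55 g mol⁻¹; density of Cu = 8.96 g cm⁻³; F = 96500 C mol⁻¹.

Q = I·t = 0.1350 × 2660.0 = 359.1 C; n(e⁻) = 0.003721 mol.
n(Cu) = n(e⁻)/2 = 0.001861 mol, so m = 0.001861 × 63.55 = 0.1182 g.
Volume = m/ρ = 0.1182 / 8.96 = 0.01320 cm³.
Thickness = V/A = 0.01320 / 209 = 6.31 × 10⁻⁵ cm = 0.631 μm.

0.631 μm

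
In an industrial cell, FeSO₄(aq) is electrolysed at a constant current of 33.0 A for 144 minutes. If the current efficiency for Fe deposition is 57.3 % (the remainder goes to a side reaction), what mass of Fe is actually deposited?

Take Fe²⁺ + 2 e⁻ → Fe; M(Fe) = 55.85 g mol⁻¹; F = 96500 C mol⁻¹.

Q = I·t = 33.00 × 8640.0 = 285100 C.
n(e⁻) = 285100/96500 = 2.955 mol; theoretically n(Fe) = 2.955/2 = 1.477 mol, m_theo = 82.51 g.
At 57.3 % efficiency, m_actual = 0.573 × 82.51 = 47.3 g.

47.3 g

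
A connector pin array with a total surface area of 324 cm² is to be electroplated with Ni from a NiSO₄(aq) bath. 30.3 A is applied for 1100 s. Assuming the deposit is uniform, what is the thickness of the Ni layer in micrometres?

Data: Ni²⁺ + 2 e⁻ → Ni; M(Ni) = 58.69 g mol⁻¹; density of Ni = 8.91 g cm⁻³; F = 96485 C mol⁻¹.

35.1 μm

Q = I·t = 30.30 × 1100.0 = 33330 C; n(e⁻) = 0.3454 mol.
n(Ni) = n(e⁻)/2 = 0.1727 mol, so m = 0.1727 × 58.69 = 10.14 g.
Volume = m/ρ = 10.14 / 8.91 = 1.138 cm³.
Thickness = V/A = 1.138 / 324 = 0.00351 cm = 35.1 μm.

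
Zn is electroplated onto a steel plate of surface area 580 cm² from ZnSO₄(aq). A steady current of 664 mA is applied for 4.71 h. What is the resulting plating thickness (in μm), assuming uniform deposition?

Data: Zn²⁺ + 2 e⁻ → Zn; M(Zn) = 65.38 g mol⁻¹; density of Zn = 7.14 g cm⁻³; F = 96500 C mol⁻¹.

Q = I·t = 0.6640 × 16956 = 11260 C; n(e⁻) = 0.1167 mol.
n(Zn) = n(e⁻)/2 = 0.05834 mol, so m = 0.05834 × 65.38 = 3.814 g.
Volume = m/ρ = 3.814 / 7.14 = 0.5342 cm³.
Thickness = V/A = 0.5342 / 580 = 9.21 × 10⁻⁴ cm = 9.21 μm.

9.21 μm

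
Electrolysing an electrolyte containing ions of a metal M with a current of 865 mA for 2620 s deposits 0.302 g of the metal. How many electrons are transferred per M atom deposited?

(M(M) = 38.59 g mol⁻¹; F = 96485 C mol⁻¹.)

3

Q = I·t = 0.8650 A × 2620.0 s = 2266 C, so n(e⁻) = 2266/96485 = 0.02349 mol.
n(M) deposited = 0.302 / 38.59 = 0.007826 mol.
Electrons per atom = n(e⁻)/n(M) = 0.02349 / 0.007826 = 3.00 ≈ 3, so the ion is M³⁺.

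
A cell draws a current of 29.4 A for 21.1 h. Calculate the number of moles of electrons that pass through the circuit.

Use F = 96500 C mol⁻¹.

23.1 mol

Q = I·t = 29.40 A × 75960 s = 2233000 C.
n(e⁻) = Q/F = 2233000 / 96500 = 23.1 mol.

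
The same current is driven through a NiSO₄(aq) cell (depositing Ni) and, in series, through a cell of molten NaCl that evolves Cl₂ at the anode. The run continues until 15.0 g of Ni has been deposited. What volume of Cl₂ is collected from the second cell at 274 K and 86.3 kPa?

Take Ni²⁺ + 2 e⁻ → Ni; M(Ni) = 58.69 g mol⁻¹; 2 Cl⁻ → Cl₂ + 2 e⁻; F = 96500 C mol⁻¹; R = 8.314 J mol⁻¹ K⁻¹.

6.75 L

n(Ni) = 15.0 / 58.69 = 0.2556 mol, so n(e⁻) = 2 × 0.2556 = 0.5112 mol.
The cells are in series, so the same 0.5112 mol of electrons passes through the second cell.
2 Cl⁻ → Cl₂ + 2 e⁻ — 2 mol e⁻ per mol Cl₂, so n(Cl₂) = 0.5112/2 = 0.2556 mol.
V = nRT/P = (0.2556 × 8.314 × 274) / (86.3 × 10³) = 0.00675 m³ = 6.75 L.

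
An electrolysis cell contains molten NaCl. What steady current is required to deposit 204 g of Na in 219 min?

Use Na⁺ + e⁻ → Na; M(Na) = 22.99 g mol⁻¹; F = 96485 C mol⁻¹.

65.2 A

n(Na) = 204 / 22.99 = 8.873 mol.
n(e⁻) = 1 × 8.873 = 8.873 mol.
Q = n(e⁻)·F = 8.873 × 96485 = 856200 C.
I = Q/t = 856200 / 13140 s = 65.2 A.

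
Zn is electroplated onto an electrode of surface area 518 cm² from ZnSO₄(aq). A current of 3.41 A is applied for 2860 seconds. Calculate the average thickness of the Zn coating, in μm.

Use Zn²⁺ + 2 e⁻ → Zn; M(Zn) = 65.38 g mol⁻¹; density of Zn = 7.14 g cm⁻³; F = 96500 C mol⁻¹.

8.93 μm

Q = I·t = 3.410 × 2860.0 = 9753 C; n(e⁻) = 0.1011 mol.
n(Zn) = n(e⁻)/2 = 0.05053 mol, so m = 0.05053 × 65.38 = 3.304 g.
Volume = m/ρ = 3.304 / 7.14 = 0.4627 cm³.
Thickness = V/A = 0.4627 / 518 = 8.93 × 10⁻⁴ cm = 8.93 μm.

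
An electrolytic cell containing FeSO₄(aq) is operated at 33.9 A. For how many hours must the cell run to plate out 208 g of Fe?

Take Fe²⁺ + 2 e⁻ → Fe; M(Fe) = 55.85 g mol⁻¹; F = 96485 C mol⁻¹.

n(Fe) = m/M = 208 / 55.85 = 3.724 mol.
Each Fe atom requires 2 electrons, so n(e⁻) = 2 × 3.724 = 7.449 mol.
Q = n(e⁻)·F = 7.449 × 96485 = 718700 C.
t = Q/I = 718700 / 33.90 A = 21200 s = 5.89 h.

5.89 h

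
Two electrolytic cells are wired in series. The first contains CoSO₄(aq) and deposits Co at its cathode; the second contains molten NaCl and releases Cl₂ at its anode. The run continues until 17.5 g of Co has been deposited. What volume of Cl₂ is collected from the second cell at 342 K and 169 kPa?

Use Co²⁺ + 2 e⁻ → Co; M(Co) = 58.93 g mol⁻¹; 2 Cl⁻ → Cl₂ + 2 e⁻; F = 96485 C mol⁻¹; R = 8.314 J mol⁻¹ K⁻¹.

5.00 L

n(Co) = 17.5 / 58.93 = 0.2970 mol, so n(e⁻) = 2 × 0.2970 = 0.5939 mol.
The cells are in series, so the same 0.5939 mol of electrons passes through the second cell.
2 Cl⁻ → Cl₂ + 2 e⁻ — 2 mol e⁻ per mol Cl₂, so n(Cl₂) = 0.5939/2 = 0.2970 mol.
V = nRT/P = (0.2970 × 8.314 × 342) / (169 × 10³) = 0.00500 m³ = 5.00 L.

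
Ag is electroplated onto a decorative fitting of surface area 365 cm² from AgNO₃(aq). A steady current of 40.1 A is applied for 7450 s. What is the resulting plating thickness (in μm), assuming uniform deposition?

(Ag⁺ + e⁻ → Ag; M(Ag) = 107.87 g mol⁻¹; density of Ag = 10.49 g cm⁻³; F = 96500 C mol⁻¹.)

872 μm

Q = I·t = 40.10 × 7450.0 = 298700 C; n(e⁻) = 3.096 mol.
n(Ag) = n(e⁻)/1 = 3.096 mol, so m = 3.096 × 107.87 = 333.9 g.
Volume = m/ρ = 333.9 / 10.49 = 31.83 cm³.
Thickness = V/A = 31.83 / 365 = 0.0872 cm = 872 μm.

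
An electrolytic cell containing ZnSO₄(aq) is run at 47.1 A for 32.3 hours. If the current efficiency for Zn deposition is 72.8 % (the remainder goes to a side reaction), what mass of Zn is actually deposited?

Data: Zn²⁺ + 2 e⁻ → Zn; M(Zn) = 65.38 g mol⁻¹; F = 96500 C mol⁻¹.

1350 g

Q = I·t = 47.10 × 116280 = 5477000 C.
n(e⁻) = 5477000/96500 = 56.75 mol; theoretically n(Zn) = 56.75/2 = 28.38 mol, m_theo = 1855 g.
At 72.8 % efficiency, m_actual = 0.728 × 1855 = 1350 g.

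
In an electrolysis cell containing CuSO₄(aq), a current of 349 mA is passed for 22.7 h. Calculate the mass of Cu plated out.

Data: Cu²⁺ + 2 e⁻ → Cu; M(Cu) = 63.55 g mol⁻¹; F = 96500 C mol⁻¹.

Q = I·t = 0.3490 A × 81720 s = 28520 C.
n(e⁻) = Q/F = 28520 / 96500 = 0.2955 mol.
Cu²⁺ + 2 e⁻ → Cu, so n(Cu) = n(e⁻)/2 = 0.1478 mol.
m = n·M = 0.1478 × 63.55 = 9.39 g.

9.39 g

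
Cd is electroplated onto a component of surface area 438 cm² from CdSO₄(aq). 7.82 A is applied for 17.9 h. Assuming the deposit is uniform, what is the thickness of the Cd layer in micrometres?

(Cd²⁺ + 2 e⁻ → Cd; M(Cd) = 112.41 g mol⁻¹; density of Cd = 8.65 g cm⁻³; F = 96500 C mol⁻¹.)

775 μm

Q = I·t = 7.820 × 64440 = 503900 C; n(e⁻) = 5.222 mol.
n(Cd) = n(e⁻)/2 = 2.611 mol, so m = 2.611 × 112.41 = 293.5 g.
Volume = m/ρ = 293.5 / 8.65 = 33.93 cm³.
Thickness = V/A = 33.93 / 438 = 0.0775 cm = 775 μm.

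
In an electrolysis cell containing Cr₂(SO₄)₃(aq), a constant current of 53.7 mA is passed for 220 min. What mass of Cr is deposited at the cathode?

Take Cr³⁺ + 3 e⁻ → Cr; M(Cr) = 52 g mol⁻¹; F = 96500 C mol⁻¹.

0.127 g

Q = I·t = 0.05370 A × 13200 s = 708.8 C.
n(e⁻) = Q/F = 708.8 / 96500 = 0.007345 mol.
Cr³⁺ + 3 e⁻ → Cr, so n(Cr) = n(e⁻)/3 = 0.002448 mol.
m = n·M = 0.002448 × 52 = 0.127 g.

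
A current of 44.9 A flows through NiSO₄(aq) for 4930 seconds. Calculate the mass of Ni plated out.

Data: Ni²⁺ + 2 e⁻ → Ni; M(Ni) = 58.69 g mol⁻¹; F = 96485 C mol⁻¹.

Q = I·t = 44.90 A × 4930.0 s = 221400 C.
n(e⁻) = Q/F = 221400 / 96485 = 2.294 mol.
Ni²⁺ + 2 e⁻ → Ni, so n(Ni) = n(e⁻)/2 = 1.147 mol.
m = n·M = 1.147 × 58.69 = 67.3 g.

67.3 g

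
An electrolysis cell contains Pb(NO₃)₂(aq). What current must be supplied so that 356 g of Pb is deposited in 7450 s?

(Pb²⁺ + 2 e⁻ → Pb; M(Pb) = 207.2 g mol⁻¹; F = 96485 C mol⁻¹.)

n(Pb) = 356 / 207.2 = 1.718 mol.
n(e⁻) = 2 × 1.718 = 3.436 mol.
Q = n(e⁻)·F = 3.436 × 96485 = 331600 C.
I = Q/t = 331600 / 7450.0 s = 44.5 A.

44.5 A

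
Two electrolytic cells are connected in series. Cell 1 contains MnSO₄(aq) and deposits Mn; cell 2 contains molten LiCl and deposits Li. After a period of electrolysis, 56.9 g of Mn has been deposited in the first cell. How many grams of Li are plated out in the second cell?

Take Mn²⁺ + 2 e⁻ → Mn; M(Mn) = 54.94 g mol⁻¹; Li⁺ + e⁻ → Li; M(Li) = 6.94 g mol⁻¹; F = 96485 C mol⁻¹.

14.4 g

n(Mn) = 56.9 / 54.94 = 1.036 mol.
Since Mn²⁺ + 2 e⁻ → Mn, n(e⁻) passed = 2 × 1.036 = 2.071 mol.
Cells in series carry the same charge, so the same 2.071 mol of electrons passes through cell 2.
Li⁺ + e⁻ → Li, so n(Li) = 2.071 / 1 = 2.071 mol.
m(Li) = 2.071 × 6.94 = 14.4 g.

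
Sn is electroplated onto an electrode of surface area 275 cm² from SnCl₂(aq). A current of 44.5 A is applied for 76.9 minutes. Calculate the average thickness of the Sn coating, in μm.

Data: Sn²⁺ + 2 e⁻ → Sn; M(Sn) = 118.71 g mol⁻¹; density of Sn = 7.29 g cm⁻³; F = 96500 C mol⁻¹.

630 μm

Q = I·t = 44.50 × 4614.0 = 205300 C; n(e⁻) = 2.128 mol.
n(Sn) = n(e⁻)/2 = 1.064 mol, so m = 1.064 × 118.71 = 126.3 g.
Volume = m/ρ = 126.3 / 7.29 = 17.32 cm³.
Thickness = V/A = 17.32 / 275 = 0.0630 cm = 630 μm.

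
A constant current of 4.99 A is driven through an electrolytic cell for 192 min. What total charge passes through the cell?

57500 C

Q = I·t = 4.990 A × 11520 s = 57500 C.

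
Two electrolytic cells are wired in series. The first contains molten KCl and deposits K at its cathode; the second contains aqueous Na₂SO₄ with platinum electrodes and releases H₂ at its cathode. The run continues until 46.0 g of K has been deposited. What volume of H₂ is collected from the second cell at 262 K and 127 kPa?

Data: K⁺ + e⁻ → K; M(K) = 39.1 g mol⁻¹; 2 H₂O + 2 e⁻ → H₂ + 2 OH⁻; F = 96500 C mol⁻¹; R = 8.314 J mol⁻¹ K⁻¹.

10.1 L

n(K) = 46.0 / 39.1 = 1.176 mol, so n(e⁻) = 1 × 1.176 = 1.176 mol.
The cells are in series, so the same 1.176 mol of electrons passes through the second cell.
2 H₂O + 2 e⁻ → H₂ + 2 OH⁻ — 2 mol e⁻ per mol H₂, so n(H₂) = 1.176/2 = 0.5882 mol.
V = nRT/P = (0.5882 × 8.314 × 262) / (127 × 10³) = 0.0101 m³ = 10.1 L.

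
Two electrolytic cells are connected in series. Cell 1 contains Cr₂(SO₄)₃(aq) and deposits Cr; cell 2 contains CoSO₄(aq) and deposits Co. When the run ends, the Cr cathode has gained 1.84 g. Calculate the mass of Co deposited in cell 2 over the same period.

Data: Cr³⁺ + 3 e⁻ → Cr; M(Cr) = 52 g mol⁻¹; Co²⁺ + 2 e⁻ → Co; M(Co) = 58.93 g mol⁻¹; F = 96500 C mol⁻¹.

3.13 g

n(Cr) = 1.84 / 52 = 0.03538 mol.
Since Cr³⁺ + 3 e⁻ → Cr, n(e⁻) passed = 3 × 0.03538 = 0.1062 mol.
Cells in series carry the same charge, so the same 0.1062 mol of electrons passes through cell 2.
Co²⁺ + 2 e⁻ → Co, so n(Co) = 0.1062 / 2 = 0.05308 mol.
m(Co) = 0.05308 × 58.93 = 3.13 g.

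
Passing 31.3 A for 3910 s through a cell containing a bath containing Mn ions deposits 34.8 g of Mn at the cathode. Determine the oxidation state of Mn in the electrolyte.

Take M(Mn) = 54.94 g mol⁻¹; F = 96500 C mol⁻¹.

+2

Q = I·t = 31.30 A × 3910.0 s = 122400 C, so n(e⁻) = 122400/96500 = 1.268 mol.
n(Mn) deposited = 34.8 / 54.94 = 0.6334 mol.
Electrons per atom = n(e⁻)/n(Mn) = 1.268 / 0.6334 = 2.00 ≈ 2, so the ion is Mn²⁺.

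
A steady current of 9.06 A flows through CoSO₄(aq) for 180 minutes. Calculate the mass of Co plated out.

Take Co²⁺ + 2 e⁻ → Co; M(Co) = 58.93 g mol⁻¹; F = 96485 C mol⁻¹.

29.9 g

Q = I·t = 9.060 A × 10800 s = 97850 C.
n(e⁻) = Q/F = 97850 / 96485 = 1.014 mol.
Co²⁺ + 2 e⁻ → Co, so n(Co) = n(e⁻)/2 = 0.5071 mol.
m = n·M = 0.5071 × 58.93 = 29.9 g.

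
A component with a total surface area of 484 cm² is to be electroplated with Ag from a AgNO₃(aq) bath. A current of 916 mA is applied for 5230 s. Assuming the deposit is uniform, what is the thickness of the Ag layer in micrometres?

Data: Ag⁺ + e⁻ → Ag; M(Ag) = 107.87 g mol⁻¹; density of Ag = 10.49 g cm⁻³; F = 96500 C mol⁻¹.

10.5 μm

Q = I·t = 0.9160 × 5230.0 = 4791 C; n(e⁻) = 0.04964 mol.
n(Ag) = n(e⁻)/1 = 0.04964 mol, so m = 0.04964 × 107.87 = 5.355 g.
Volume = m/ρ = 5.355 / 10.49 = 0.5105 cm³.
Thickness = V/A = 0.5105 / 484 = 0.00105 cm = 10.5 μm.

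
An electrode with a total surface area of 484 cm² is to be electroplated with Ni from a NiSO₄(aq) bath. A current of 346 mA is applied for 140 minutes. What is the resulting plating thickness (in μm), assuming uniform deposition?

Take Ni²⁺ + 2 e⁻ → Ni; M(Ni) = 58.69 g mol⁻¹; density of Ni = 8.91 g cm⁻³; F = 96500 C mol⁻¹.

2.05 μm

Q = I·t = 0.3460 × 8400.0 = 2906 C; n(e⁻) = 0.03012 mol.
n(Ni) = n(e⁻)/2 = 0.01506 mol, so m = 0.01506 × 58.69 = 0.8838 g.
Volume = m/ρ = 0.8838 / 8.91 = 0.09919 cm³.
Thickness = V/A = 0.09919 / 484 = 2.05 × 10⁻⁴ cm = 2.05 μm.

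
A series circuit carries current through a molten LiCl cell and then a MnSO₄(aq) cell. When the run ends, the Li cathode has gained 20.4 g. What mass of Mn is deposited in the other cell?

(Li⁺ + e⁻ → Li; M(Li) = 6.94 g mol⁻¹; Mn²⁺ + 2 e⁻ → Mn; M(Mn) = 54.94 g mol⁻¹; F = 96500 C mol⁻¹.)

n(Li) = 20.4 / 6.94 = 2.939 mol.
Since Li⁺ + e⁻ → Li, n(e⁻) passed = 1 × 2.939 = 2.939 mol.
Cells in series carry the same charge, so the same 2.939 mol of electrons passes through cell 2.
Mn²⁺ + 2 e⁻ → Mn, so n(Mn) = 2.939 / 2 = 1.470 mol.
m(Mn) = 1.470 × 54.94 = 80.7 g.

80.7 g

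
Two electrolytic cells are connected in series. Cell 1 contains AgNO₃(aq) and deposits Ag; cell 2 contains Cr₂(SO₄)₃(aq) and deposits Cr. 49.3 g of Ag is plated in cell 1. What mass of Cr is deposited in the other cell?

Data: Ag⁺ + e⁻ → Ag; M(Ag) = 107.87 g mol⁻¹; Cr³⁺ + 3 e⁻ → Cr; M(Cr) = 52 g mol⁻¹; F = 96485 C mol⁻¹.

n(Ag) = 49.3 / 107.87 = 0.4570 mol.
Since Ag⁺ + e⁻ → Ag, n(e⁻) passed = 1 × 0.4570 = 0.4570 mol.
Cells in series carry the same charge, so the same 0.4570 mol of electrons passes through cell 2.
Cr³⁺ + 3 e⁻ → Cr, so n(Cr) = 0.4570 / 3 = 0.1523 mol.
m(Cr) = 0.1523 × 52 = 7.92 g.

7.92 g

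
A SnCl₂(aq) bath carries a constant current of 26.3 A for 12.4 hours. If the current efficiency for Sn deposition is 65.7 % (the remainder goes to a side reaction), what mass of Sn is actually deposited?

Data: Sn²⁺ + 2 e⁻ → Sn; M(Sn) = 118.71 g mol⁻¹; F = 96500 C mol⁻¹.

474 g

Q = I·t = 26.30 × 44640 = 1174000 C.
n(e⁻) = 1174000/96500 = 12.17 mol; theoretically n(Sn) = 12.17/2 = 6.083 mol, m_theo = 722.1 g.
At 65.7 % efficiency, m_actual = 0.657 × 722.1 = 474 g.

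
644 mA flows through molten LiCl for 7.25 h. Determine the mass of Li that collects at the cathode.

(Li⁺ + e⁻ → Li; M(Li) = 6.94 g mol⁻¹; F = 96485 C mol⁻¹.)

Q = I·t = 0.6440 A × 26100 s = 16810 C.
n(e⁻) = Q/F = 16810 / 96485 = 0.1742 mol.
Li⁺ + e⁻ → Li, so n(Li) = n(e⁻)/1 = 0.1742 mol.
m = n·M = 0.1742 × 6.94 = 1.21 g.

1.21 g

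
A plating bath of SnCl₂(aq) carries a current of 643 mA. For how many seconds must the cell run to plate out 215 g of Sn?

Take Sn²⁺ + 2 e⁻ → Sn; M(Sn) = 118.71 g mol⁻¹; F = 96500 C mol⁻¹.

5.44 × 10⁵ s

n(Sn) = m/M = 215 / 118.71 = 1.811 mol.
Each Sn atom requires 2 electrons, so n(e⁻) = 2 × 1.811 = 3.622 mol.
Q = n(e⁻)·F = 3.622 × 96500 = 349500 C.
t = Q/I = 349500 / 0.6430 A = 543600 s.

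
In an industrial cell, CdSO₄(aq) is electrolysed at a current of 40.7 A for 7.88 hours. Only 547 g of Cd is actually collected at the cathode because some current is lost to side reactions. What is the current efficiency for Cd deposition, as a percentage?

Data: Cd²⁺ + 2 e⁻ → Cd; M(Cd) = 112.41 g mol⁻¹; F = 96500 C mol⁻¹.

81.3 %

Q = I·t = 40.70 × 28368 = 1155000 C; n(e⁻) = 1155000/96500 = 11.96 mol.
Theoretical n(Cd) = n(e⁻)/2 = 5.982 mol, i.e. m_theo = 5.982 × 112.41 = 672.5 g.
Efficiency = m_actual / m_theo = 547 / 672.5 = 81.3 %.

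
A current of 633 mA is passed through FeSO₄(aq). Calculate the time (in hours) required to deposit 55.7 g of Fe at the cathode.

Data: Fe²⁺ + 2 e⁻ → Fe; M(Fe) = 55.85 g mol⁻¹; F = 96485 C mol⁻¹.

84.5 h

n(Fe) = m/M = 55.7 / 55.85 = 0.9973 mol.
Each Fe atom requires 2 electrons, so n(e⁻) = 2 × 0.9973 = 1.995 mol.
Q = n(e⁻)·F = 1.995 × 96485 = 192500 C.
t = Q/I = 192500 / 0.6330 A = 304000 s = 84.5 h.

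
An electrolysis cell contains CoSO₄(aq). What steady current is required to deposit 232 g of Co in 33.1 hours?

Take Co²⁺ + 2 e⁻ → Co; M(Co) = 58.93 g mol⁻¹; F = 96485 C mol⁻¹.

6.38 A

n(Co) = 232 / 58.93 = 3.937 mol.
n(e⁻) = 2 × 3.937 = 7.874 mol.
Q = n(e⁻)·F = 7.874 × 96485 = 759700 C.
I = Q/t = 759700 / 119160 s = 6.38 A.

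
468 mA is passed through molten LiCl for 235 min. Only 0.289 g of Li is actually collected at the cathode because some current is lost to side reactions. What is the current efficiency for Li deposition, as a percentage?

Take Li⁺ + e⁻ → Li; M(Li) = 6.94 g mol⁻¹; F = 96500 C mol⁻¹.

60.9 %

Q = I·t = 0.4680 × 14100 = 6599 C; n(e⁻) = 6599/96500 = 0.06838 mol.
Theoretical n(Li) = n(e⁻)/1 = 0.06838 mol, i.e. m_theo = 0.06838 × 6.94 = 0.4746 g.
Efficiency = m_actual / m_theo = 0.289 / 0.4746 = 60.9 %.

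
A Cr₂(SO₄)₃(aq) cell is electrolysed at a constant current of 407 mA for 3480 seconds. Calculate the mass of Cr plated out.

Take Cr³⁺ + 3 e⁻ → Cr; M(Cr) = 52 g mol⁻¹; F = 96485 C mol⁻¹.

0.254 g

Q = I·t = 0.4070 A × 3480.0 s = 1416 C.
n(e⁻) = Q/F = 1416 / 96485 = 0.01468 mol.
Cr³⁺ + 3 e⁻ → Cr, so n(Cr) = n(e⁻)/3 = 0.004893 mol.
m = n·M = 0.004893 × 52 = 0.254 g.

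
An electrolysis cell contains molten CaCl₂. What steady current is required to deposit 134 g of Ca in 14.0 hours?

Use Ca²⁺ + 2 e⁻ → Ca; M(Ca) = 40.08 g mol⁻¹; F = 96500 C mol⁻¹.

n(Ca) = 134 / 40.08 = 3.343 mol.
n(e⁻) = 2 × 3.343 = 6.687 mol.
Q = n(e⁻)·F = 6.687 × 96500 = 645300 C.
I = Q/t = 645300 / 50400 s = 12.8 A.

12.8 A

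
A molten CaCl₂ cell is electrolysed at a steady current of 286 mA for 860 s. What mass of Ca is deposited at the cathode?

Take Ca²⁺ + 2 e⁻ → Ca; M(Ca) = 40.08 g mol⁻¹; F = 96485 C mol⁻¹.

Q = I·t = 0.2860 A × 860.00 s = 246.0 C.
n(e⁻) = Q/F = 246.0 / 96485 = 0.002549 mol.
Ca²⁺ + 2 e⁻ → Ca, so n(Ca) = n(e⁻)/2 = 0.001275 mol.
m = n·M = 0.001275 × 40.08 = 0.0511 g.

0.0511 g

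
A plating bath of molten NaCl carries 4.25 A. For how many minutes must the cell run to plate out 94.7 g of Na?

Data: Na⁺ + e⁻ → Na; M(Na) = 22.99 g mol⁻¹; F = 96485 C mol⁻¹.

1560 min

n(Na) = m/M = 94.7 / 22.99 = 4.119 mol.
Each Na atom requires 1 electron, so n(e⁻) = 1 × 4.119 = 4.119 mol.
Q = n(e⁻)·F = 4.119 × 96485 = 397400 C.
t = Q/I = 397400 / 4.250 A = 93520 s = 1560 min.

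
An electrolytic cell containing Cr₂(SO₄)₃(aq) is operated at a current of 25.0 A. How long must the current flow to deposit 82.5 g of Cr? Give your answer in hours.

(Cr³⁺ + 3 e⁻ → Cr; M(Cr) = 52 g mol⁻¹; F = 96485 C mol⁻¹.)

5.10 h

n(Cr) = m/M = 82.5 / 52 = 1.587 mol.
Each Cr atom requires 3 electrons, so n(e⁻) = 3 × 1.587 = 4.760 mol.
Q = n(e⁻)·F = 4.760 × 96485 = 459200 C.
t = Q/I = 459200 / 25.00 A = 18370 s = 5.10 h.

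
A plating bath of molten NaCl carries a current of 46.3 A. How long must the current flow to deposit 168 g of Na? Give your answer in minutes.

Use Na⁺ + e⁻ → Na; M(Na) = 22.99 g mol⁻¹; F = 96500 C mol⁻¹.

n(Na) = m/M = 168 / 22.99 = 7.308 mol.
Each Na atom requires 1 electron, so n(e⁻) = 1 × 7.308 = 7.308 mol.
Q = n(e⁻)·F = 7.308 × 96500 = 705200 C.
t = Q/I = 705200 / 46.30 A = 15230 s = 254 min.

254 min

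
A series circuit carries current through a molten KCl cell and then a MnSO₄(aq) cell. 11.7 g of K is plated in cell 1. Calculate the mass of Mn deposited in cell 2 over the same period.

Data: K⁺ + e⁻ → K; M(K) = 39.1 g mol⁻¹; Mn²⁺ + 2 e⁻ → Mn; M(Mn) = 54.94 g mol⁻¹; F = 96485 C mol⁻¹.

n(K) = 11.7 / 39.1 = 0.2992 mol.
Since K⁺ + e⁻ → K, n(e⁻) passed = 1 × 0.2992 = 0.2992 mol.
Cells in series carry the same charge, so the same 0.2992 mol of electrons passes through cell 2.
Mn²⁺ + 2 e⁻ → Mn, so n(Mn) = 0.2992 / 2 = 0.1496 mol.
m(Mn) = 0.1496 × 54.94 = 8.22 g.

8.22 g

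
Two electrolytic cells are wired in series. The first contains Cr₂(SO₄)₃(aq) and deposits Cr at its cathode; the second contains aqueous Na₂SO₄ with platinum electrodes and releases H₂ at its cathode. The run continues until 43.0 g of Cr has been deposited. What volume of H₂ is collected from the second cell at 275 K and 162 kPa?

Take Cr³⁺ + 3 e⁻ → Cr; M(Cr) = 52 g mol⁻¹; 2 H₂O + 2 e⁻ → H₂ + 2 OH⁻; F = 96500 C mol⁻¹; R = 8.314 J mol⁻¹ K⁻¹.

n(Cr) = 43.0 / 52 = 0.8269 mol, so n(e⁻) = 3 × 0.8269 = 2.481 mol.
The cells are in series, so the same 2.481 mol of electrons passes through the second cell.
2 H₂O + 2 e⁻ → H₂ + 2 OH⁻ — 2 mol e⁻ per mol H₂, so n(H₂) = 2.481/2 = 1.240 mol.
V = nRT/P = (1.240 × 8.314 × 275) / (162 × 10³) = 0.0175 m³ = 17.5 L.

17.5 L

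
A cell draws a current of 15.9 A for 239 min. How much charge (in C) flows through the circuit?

2.28 × 10⁵ C

Q = I·t = 15.90 A × 14340 s = 2.28 × 10⁵ C.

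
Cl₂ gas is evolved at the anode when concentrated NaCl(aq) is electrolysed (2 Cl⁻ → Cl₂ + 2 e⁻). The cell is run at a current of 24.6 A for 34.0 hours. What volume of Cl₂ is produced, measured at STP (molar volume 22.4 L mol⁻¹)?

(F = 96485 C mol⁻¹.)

350 L

Q = I·t = 24.60 A × 122400 s = 3011000 C.
n(e⁻) = Q/F = 3011000 / 96485 = 31.21 mol.
2 electrons are transferred per Cl₂ molecule, so n(Cl₂) = 31.21 / 2 = 15.60 mol.
V = n × V_m = 15.60 × 22.4 = 350 L.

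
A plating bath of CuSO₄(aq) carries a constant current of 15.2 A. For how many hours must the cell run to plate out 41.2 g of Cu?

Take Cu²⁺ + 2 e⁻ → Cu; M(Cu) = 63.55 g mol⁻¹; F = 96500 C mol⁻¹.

n(Cu) = m/M = 41.2 / 63.55 = 0.6483 mol.
Each Cu atom requires 2 electrons, so n(e⁻) = 2 × 0.6483 = 1.297 mol.
Q = n(e⁻)·F = 1.297 × 96500 = 125100 C.
t = Q/I = 125100 / 15.20 A = 8232 s = 2.29 h.

2.29 h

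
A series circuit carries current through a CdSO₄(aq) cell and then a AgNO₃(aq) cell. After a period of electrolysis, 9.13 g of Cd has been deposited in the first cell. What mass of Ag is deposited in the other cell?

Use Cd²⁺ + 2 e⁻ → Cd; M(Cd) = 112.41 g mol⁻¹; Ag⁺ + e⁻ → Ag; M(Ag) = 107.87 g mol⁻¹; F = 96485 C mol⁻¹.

17.5 g

n(Cd) = 9.13 / 112.41 = 0.08122 mol.
Since Cd²⁺ + 2 e⁻ → Cd, n(e⁻) passed = 2 × 0.08122 = 0.1624 mol.
Cells in series carry the same charge, so the same 0.1624 mol of electrons passes through cell 2.
Ag⁺ + e⁻ → Ag, so n(Ag) = 0.1624 / 1 = 0.1624 mol.
m(Ag) = 0.1624 × 107.87 = 17.5 g.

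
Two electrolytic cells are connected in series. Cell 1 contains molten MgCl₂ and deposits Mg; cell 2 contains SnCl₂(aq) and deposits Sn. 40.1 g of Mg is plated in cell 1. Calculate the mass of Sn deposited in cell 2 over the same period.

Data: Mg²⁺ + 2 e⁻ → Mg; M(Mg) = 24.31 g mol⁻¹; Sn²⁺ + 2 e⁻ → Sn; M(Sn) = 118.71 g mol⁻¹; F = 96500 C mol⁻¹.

196 g

n(Mg) = 40.1 / 24.31 = 1.650 mol.
Since Mg²⁺ + 2 e⁻ → Mg, n(e⁻) passed = 2 × 1.650 = 3.299 mol.
Cells in series carry the same charge, so the same 3.299 mol of electrons passes through cell 2.
Sn²⁺ + 2 e⁻ → Sn, so n(Sn) = 3.299 / 2 = 1.650 mol.
m(Sn) = 1.650 × 118.71 = 196 g.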